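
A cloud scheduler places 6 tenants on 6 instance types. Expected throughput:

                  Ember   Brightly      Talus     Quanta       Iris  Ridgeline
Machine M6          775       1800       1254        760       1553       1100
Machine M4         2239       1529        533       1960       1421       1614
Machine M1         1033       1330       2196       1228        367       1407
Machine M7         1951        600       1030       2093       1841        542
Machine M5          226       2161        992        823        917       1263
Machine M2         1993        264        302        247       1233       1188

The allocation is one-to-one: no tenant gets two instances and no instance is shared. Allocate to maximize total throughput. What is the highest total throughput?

Max total: 11610 ops/s

This is the linear assignment problem.
Optimal: Ember→Machine M2 (1993 ops/s), Brightly→Machine M5 (2161 ops/s), Talus→Machine M1 (2196 ops/s), Quanta→Machine M7 (2093 ops/s), Iris→Machine M6 (1553 ops/s), Ridgeline→Machine M4 (1614 ops/s) — total 1993+2161+2196+2093+1553+1614 = 11610 ops/s.
Next-best assignment: Ember→Machine M4, Brightly→Machine M5, Talus→Machine M1, Quanta→Machine M7, Iris→Machine M6, Ridgeline→Machine M2 = 11430 ops/s.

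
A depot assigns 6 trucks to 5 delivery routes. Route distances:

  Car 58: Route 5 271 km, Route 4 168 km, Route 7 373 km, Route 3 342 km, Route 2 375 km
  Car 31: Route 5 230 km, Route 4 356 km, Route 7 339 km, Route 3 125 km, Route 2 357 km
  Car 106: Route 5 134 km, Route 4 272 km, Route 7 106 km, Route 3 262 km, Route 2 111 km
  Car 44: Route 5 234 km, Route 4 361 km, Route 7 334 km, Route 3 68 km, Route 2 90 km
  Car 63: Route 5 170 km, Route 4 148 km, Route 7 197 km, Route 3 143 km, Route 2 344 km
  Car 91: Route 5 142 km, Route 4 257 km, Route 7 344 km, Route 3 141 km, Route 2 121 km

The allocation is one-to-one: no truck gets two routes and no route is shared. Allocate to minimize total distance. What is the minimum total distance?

Minimum total: 611 km

Treat this as an assignment problem: match each truck to one route.
Optimal: Car 91→Route 5 (142 km), Car 63→Route 4 (148 km), Car 106→Route 7 (106 km), Car 31→Route 3 (125 km), Car 44→Route 2 (90 km) — total 142+148+106+125+90 = 611 km.
Column-greedy (each route in turn goes to its cheapest remaining truck) gives 862 km, worse by 251.
Next-best assignment: Car 91→Route 5, Car 58→Route 4, Car 106→Route 7, Car 31→Route 3, Car 44→Route 2 = 631 km.
Swapping Car 63↔Car 44 (Car 63→Route 2 344 km, Car 44→Route 4 361 km) adds 467.
No other one-to-one assignment undercuts 611 km.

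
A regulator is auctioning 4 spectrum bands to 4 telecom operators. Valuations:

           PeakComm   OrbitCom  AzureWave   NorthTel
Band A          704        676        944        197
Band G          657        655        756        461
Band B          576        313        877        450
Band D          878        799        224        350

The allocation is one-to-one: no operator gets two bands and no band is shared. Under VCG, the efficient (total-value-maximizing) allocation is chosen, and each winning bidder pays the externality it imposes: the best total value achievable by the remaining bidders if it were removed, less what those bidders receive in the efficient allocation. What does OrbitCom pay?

OrbitCom pays $11M.

Efficient allocation: PeakComm→Band D ($878M), OrbitCom→Band G ($655M), AzureWave→Band A ($944M), NorthTel→Band B ($450M); total welfare W = $2927M.
OrbitCom receives Band G at value $655M, so the others get W − 655 = $2272M.
Without OrbitCom: best allocation of the remaining 3 bidders over all 4 bands is PeakComm→Band D ($878M), AzureWave→Band A ($944M), NorthTel→Band G ($461M), total $2283M.
VCG payment = (others' best without OrbitCom) − (others' welfare with OrbitCom) = 2283 − 2272 = $11M.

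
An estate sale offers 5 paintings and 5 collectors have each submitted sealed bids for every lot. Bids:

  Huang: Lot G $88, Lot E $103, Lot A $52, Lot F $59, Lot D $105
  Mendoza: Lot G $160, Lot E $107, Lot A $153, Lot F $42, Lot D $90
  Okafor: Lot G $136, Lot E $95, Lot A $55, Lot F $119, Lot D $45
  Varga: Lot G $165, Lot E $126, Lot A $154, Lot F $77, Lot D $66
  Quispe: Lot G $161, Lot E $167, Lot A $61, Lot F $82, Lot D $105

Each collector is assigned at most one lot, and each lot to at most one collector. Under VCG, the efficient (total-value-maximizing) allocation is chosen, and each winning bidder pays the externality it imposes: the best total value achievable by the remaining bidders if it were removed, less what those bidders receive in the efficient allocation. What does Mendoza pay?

Mendoza pays $6.

Efficient allocation: Huang→Lot D ($105), Mendoza→Lot A ($153), Okafor→Lot F ($119), Varga→Lot G ($165), Quispe→Lot E ($167); total welfare W = $709.
Mendoza receives Lot A at value $153, so the others get W − 153 = $556.
Without Mendoza: best allocation of the remaining 4 bidders over all 5 lots is Huang→Lot D ($105), Okafor→Lot G ($136), Varga→Lot A ($154), Quispe→Lot E ($167), total $562.
VCG payment = (others' best without Mendoza) − (others' welfare with Mendoza) = 562 − 556 = $6.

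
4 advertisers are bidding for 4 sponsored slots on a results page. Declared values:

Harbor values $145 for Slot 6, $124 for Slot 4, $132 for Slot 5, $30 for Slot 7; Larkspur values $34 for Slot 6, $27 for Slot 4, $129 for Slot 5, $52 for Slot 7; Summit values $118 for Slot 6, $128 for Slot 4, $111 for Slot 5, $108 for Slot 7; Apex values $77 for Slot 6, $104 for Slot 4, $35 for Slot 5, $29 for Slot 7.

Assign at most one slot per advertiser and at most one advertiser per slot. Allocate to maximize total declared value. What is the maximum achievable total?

Maximum total: $486

Optimal: Harbor→Slot 6 ($145), Larkspur→Slot 5 ($129), Summit→Slot 7 ($108), Apex→Slot 4 ($104) — total 145+129+108+104 = $486.
Checked against all permutations: $486 is optimal.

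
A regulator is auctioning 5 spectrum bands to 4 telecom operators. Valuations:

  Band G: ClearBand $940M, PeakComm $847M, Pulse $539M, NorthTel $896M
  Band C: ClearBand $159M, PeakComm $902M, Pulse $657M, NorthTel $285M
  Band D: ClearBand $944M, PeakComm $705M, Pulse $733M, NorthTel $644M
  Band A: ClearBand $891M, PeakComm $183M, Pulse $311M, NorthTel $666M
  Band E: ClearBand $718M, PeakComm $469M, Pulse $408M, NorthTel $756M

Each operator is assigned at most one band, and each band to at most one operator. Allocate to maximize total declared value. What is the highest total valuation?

Optimal: ClearBand→Band A ($891M), PeakComm→Band C ($902M), Pulse→Band D ($733M), NorthTel→Band G ($896M) — total 891+902+733+896 = $3422M.
Column-greedy (each band in turn goes to its best remaining operator) gives $3241M, worse by 181.
Next-best assignment: ClearBand→Band G, PeakComm→Band C, Pulse→Band D, NorthTel→Band E = $3331M.
Swapping Pulse↔ClearBand (Pulse→Band A $311M, ClearBand→Band D $944M) loses 369.
Every other assignment is strictly worse.

Maximum total: $3422M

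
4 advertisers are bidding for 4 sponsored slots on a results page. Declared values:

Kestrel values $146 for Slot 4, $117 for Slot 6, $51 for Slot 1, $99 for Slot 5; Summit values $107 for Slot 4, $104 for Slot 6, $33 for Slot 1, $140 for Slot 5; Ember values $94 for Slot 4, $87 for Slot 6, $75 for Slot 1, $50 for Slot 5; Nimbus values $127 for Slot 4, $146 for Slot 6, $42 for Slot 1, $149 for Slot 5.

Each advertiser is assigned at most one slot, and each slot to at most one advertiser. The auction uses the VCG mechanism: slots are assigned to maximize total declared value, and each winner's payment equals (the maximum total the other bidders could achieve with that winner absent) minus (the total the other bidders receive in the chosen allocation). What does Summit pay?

Efficient allocation: Kestrel→Slot 4 ($146), Summit→Slot 5 ($140), Ember→Slot 1 ($75), Nimbus→Slot 6 ($146); total welfare W = $507.
Summit receives Slot 5 at value $140, so the others get W − 140 = $367.
Without Summit: best allocation of the remaining 3 bidders over all 4 slots is Kestrel→Slot 4 ($146), Ember→Slot 6 ($87), Nimbus→Slot 5 ($149), total $382.
VCG payment = (others' best without Summit) − (others' welfare with Summit) = 382 − 367 = $15.

Summit pays $15.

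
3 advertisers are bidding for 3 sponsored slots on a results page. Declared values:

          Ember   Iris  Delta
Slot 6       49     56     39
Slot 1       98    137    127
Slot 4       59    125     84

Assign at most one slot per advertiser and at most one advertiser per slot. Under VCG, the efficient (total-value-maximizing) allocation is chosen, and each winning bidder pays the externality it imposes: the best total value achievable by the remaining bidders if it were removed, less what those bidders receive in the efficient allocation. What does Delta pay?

Delta pays $49.

Efficient allocation: Ember→Slot 6 ($49), Iris→Slot 4 ($125), Delta→Slot 1 ($127); total welfare W = $301.
Delta receives Slot 1 at value $127, so the others get W − 127 = $174.
Without Delta: best allocation of the remaining 2 bidders over all 3 slots is Ember→Slot 1 ($98), Iris→Slot 4 ($125), total $223.
VCG payment = (others' best without Delta) − (others' welfare with Delta) = 223 − 174 = $49.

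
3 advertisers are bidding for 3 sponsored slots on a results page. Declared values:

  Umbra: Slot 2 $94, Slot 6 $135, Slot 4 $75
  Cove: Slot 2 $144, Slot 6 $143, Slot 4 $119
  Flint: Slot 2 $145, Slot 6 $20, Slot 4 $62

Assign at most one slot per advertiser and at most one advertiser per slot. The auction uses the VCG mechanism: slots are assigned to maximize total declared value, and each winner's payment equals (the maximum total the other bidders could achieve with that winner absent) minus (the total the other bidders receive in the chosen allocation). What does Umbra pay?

Umbra pays $24.

Efficient allocation: Umbra→Slot 6 ($135), Cove→Slot 4 ($119), Flint→Slot 2 ($145); total welfare W = $399.
Umbra receives Slot 6 at value $135, so the others get W − 135 = $264.
Without Umbra: best allocation of the remaining 2 bidders over all 3 slots is Cove→Slot 6 ($143), Flint→Slot 2 ($145), total $288.
VCG payment = (others' best without Umbra) − (others' welfare with Umbra) = 288 − 264 = $24.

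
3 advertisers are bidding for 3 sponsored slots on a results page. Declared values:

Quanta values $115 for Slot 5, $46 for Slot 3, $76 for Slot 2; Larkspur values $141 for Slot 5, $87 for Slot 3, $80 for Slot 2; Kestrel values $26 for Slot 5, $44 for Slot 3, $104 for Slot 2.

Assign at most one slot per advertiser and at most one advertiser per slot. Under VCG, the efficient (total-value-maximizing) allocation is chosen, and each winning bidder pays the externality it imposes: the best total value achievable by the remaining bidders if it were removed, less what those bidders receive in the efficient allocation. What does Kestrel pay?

Efficient allocation: Quanta→Slot 5 ($115), Larkspur→Slot 3 ($87), Kestrel→Slot 2 ($104); total welfare W = $306.
Kestrel receives Slot 2 at value $104, so the others get W − 104 = $202.
Without Kestrel: best allocation of the remaining 2 bidders over all 3 slots is Quanta→Slot 2 ($76), Larkspur→Slot 5 ($141), total $217.
VCG payment = (others' best without Kestrel) − (others' welfare with Kestrel) = 217 − 202 = $15.

Kestrel pays $15.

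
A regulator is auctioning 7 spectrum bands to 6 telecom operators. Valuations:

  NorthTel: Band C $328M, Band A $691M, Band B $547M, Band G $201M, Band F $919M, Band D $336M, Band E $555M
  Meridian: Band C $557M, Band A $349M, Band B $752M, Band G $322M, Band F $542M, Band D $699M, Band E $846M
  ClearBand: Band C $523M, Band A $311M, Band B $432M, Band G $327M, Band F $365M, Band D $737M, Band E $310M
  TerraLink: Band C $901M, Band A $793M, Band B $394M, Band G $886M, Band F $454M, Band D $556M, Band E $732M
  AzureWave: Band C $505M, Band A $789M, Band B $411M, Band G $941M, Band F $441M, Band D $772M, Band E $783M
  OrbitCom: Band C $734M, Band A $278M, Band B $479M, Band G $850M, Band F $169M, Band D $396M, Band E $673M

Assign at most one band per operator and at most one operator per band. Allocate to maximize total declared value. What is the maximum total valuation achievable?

Max total: $5042M

This is a one-to-one assignment (maximum-weight bipartite matching).
Optimal: NorthTel→Band F ($919M), Meridian→Band E ($846M), ClearBand→Band D ($737M), TerraLink→Band C ($901M), AzureWave→Band A ($789M), OrbitCom→Band G ($850M) — total 919+846+737+901+789+850 = $5042M.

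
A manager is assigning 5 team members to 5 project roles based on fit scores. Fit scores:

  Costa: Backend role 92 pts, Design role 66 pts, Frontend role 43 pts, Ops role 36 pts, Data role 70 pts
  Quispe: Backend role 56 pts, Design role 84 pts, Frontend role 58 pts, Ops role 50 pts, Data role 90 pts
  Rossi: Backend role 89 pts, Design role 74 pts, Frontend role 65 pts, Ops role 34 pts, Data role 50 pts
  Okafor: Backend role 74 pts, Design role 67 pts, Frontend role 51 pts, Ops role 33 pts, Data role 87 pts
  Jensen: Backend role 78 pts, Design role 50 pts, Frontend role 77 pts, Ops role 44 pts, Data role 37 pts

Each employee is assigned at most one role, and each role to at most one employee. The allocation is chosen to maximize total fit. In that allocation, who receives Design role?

Rossi receives Design role.

This is a one-to-one assignment (maximum-weight bipartite matching).
Optimal: Costa→Backend role (92 pts), Quispe→Ops role (50 pts), Rossi→Design role (74 pts), Okafor→Data role (87 pts), Jensen→Frontend role (77 pts) — total 92+50+74+87+77 = 380 pts.
Rossi's own top role is Backend role (89 pts), but forcing Rossi→Backend role and reassigning the rest optimally gives only 373 pts — worse by 7.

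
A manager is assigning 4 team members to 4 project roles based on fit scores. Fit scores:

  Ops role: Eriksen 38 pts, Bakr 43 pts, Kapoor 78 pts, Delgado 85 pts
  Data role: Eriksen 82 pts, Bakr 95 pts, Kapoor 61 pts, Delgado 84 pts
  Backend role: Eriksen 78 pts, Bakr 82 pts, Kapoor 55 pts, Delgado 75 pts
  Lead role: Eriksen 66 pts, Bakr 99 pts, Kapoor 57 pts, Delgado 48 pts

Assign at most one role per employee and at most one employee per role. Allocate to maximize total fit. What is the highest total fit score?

Maximum total: 339 pts

This is a one-to-one assignment (maximum-weight bipartite matching).
Optimal: Eriksen→Backend role (78 pts), Bakr→Lead role (99 pts), Kapoor→Ops role (78 pts), Delgado→Data role (84 pts) — total 78+99+78+84 = 339 pts.
Max-entry greedy (repeatedly take the single best remaining cell) gives 321 pts, worse by 18.
Next-best assignment: Eriksen→Data role, Bakr→Lead role, Kapoor→Ops role, Delgado→Backend role = 334 pts.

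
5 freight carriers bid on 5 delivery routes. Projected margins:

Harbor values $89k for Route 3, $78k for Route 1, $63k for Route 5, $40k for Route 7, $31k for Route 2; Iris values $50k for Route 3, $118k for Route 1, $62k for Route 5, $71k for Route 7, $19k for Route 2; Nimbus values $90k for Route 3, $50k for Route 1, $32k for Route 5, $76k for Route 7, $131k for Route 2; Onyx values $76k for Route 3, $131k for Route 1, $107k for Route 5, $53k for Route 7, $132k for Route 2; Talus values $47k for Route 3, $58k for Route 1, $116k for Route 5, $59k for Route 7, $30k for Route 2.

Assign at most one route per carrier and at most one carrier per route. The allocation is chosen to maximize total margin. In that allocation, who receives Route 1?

Onyx receives Route 1.

Optimal: Harbor→Route 3 ($89k), Iris→Route 7 ($71k), Nimbus→Route 2 ($131k), Onyx→Route 1 ($131k), Talus→Route 5 ($116k) — total 89+71+131+131+116 = $538k.
Row-greedy (each carrier in turn takes its best remaining route) gives $504k, worse by 34.
Swapping Harbor↔Iris (Harbor→Route 7 $40k, Iris→Route 3 $50k) loses 70.
Every other assignment is strictly worse.
Onyx's own top route is Route 2 ($132k), but forcing Onyx→Route 2 and reassigning the rest optimally gives only $531k — worse by 7.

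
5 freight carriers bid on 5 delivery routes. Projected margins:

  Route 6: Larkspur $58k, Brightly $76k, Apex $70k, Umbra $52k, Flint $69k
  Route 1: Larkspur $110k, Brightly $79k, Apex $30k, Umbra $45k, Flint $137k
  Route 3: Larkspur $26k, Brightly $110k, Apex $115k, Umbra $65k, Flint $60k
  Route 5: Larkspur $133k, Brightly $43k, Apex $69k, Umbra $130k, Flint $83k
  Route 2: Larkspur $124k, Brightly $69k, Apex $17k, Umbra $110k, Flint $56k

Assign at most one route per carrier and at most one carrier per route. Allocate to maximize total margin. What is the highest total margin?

Maximum total: $582k

This is the linear assignment problem.
Optimal: Larkspur→Route 2 ($124k), Brightly→Route 6 ($76k), Apex→Route 3 ($115k), Umbra→Route 5 ($130k), Flint→Route 1 ($137k) — total 124+76+115+130+137 = $582k.
Row-greedy (each carrier in turn takes its best remaining route) gives $560k, worse by 22.
Swapping Brightly↔Umbra (Brightly→Route 5 $43k, Umbra→Route 6 $52k) loses 111.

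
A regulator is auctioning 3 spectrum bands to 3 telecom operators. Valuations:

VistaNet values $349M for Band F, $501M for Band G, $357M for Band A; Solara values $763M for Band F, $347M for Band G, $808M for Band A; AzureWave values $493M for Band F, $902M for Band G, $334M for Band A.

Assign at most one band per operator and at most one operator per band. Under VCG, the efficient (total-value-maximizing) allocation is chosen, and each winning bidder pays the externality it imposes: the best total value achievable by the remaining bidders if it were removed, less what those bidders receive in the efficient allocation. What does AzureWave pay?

AzureWave pays $152M.

Efficient allocation: VistaNet→Band F ($349M), Solara→Band A ($808M), AzureWave→Band G ($902M); total welfare W = $2059M.
AzureWave receives Band G at value $902M, so the others get W − 902 = $1157M.
Without AzureWave: best allocation of the remaining 2 bidders over all 3 bands is VistaNet→Band G ($501M), Solara→Band A ($808M), total $1309M.
VCG payment = (others' best without AzureWave) − (others' welfare with AzureWave) = 1309 − 1157 = $152M.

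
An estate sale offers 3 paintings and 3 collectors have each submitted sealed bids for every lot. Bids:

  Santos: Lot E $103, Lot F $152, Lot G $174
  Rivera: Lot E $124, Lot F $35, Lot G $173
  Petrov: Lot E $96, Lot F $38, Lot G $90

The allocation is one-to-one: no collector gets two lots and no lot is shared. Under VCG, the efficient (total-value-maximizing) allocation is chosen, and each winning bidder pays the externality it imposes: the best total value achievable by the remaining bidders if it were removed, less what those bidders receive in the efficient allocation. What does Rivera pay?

Rivera pays $22.

Efficient allocation: Santos→Lot F ($152), Rivera→Lot G ($173), Petrov→Lot E ($96); total welfare W = $421.
Rivera receives Lot G at value $173, so the others get W − 173 = $248.
Without Rivera: best allocation of the remaining 2 bidders over all 3 lots is Santos→Lot G ($174), Petrov→Lot E ($96), total $270.
VCG payment = (others' best without Rivera) − (others' welfare with Rivera) = 270 − 248 = $22.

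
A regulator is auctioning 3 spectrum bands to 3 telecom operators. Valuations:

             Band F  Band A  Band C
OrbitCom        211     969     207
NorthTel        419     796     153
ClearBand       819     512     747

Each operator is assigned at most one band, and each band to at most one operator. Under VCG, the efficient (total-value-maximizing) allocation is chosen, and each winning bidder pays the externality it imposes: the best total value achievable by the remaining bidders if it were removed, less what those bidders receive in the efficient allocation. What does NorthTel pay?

Efficient allocation: OrbitCom→Band A ($969M), NorthTel→Band F ($419M), ClearBand→Band C ($747M); total welfare W = $2135M.
NorthTel receives Band F at value $419M, so the others get W − 419 = $1716M.
Without NorthTel: best allocation of the remaining 2 bidders over all 3 bands is OrbitCom→Band A ($969M), ClearBand→Band F ($819M), total $1788M.
VCG payment = (others' best without NorthTel) − (others' welfare with NorthTel) = 1788 − 1716 = $72M.

NorthTel pays $72M.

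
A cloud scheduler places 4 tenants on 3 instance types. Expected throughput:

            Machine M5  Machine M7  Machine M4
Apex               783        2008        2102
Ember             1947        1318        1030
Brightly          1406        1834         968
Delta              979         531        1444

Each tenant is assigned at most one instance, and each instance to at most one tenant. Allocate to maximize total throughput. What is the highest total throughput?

Optimal: Ember→Machine M5 (1947 ops/s), Brightly→Machine M7 (1834 ops/s), Apex→Machine M4 (2102 ops/s) — total 1947+1834+2102 = 5883 ops/s.
Column-greedy (each instance in turn goes to its best remaining tenant) gives 5399 ops/s, worse by 484.
Next-best assignment: Ember→Machine M5, Apex→Machine M7, Delta→Machine M4 = 5399 ops/s.
Swapping Ember↔Brightly (Ember→Machine M7 1318 ops/s, Brightly→Machine M5 1406 ops/s) loses 1057.
No other one-to-one assignment exceeds 5883 ops/s.

Max total: 5883 ops/s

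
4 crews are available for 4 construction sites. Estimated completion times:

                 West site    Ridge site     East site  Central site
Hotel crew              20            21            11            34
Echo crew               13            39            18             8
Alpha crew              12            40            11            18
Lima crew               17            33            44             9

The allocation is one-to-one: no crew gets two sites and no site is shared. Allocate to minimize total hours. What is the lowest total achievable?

Min total: 54 hours

Optimal: Hotel crew→Ridge site (21 hours), Echo crew→West site (13 hours), Alpha crew→East site (11 hours), Lima crew→Central site (9 hours) — total 21+13+11+9 = 54 hours.
Row-greedy (each crew in turn takes its cheapest remaining site) gives 64 hours, worse by 10.
Next-best assignment: Hotel crew→Ridge site, Echo crew→Central site, Alpha crew→East site, Lima crew→West site = 57 hours.
Swapping Lima crew↔Alpha crew (Lima crew→East site 44 hours, Alpha crew→Central site 18 hours) adds 42.
No other one-to-one assignment undercuts 54 hours.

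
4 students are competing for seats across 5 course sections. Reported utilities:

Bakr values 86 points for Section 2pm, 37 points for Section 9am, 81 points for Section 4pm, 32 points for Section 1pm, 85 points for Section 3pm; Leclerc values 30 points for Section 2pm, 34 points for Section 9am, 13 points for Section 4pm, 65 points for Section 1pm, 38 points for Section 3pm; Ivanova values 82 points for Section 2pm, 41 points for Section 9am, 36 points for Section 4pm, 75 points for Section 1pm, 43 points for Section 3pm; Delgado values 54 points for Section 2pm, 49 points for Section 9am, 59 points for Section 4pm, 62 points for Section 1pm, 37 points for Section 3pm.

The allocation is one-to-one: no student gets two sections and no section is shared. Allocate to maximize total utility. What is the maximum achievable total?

Max total: 291 points

Optimal: Bakr→Section 3pm (85 points), Leclerc→Section 1pm (65 points), Ivanova→Section 2pm (82 points), Delgado→Section 4pm (59 points) — total 85+65+82+59 = 291 points.
Max-entry greedy (repeatedly take the single best remaining cell) gives 258 points, worse by 33.
Next-best assignment: Bakr→Section 3pm, Leclerc→Section 1pm, Ivanova→Section 2pm, Delgado→Section 9am = 281 points.
Checked against all permutations: 291 points is optimal.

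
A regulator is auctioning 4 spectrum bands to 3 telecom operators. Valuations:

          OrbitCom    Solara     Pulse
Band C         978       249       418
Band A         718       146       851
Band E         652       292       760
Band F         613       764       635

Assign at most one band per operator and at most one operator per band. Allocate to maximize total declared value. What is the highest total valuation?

Optimal: OrbitCom→Band C ($978M), Solara→Band F ($764M), Pulse→Band A ($851M) — total 978+764+851 = $2593M.
Column-greedy (each band in turn goes to its best remaining operator) gives $2121M, worse by 472.
Next-best assignment: OrbitCom→Band C, Solara→Band F, Pulse→Band E = $2502M.

Maximum total: $2593M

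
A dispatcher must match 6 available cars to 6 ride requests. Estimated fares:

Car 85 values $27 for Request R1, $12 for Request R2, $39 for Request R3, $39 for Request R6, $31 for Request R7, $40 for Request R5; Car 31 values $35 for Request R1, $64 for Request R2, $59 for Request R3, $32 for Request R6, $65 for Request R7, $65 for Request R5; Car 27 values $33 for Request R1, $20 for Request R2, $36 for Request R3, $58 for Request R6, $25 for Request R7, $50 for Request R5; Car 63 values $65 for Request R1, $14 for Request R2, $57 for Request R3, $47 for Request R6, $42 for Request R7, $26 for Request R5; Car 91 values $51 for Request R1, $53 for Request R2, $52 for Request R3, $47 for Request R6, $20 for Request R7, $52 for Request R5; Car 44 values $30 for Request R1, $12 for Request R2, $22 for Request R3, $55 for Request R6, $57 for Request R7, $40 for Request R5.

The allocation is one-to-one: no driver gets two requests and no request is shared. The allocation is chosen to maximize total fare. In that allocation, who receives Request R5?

Car 31 receives Request R5.

Treat this as an assignment problem: match each driver to one request.
Optimal: Car 85→Request R3 ($39), Car 31→Request R5 ($65), Car 27→Request R6 ($58), Car 63→Request R1 ($65), Car 91→Request R2 ($53), Car 44→Request R7 ($57) — total 39+65+58+65+53+57 = $337.
Column-greedy (each request in turn goes to its best remaining driver) gives $336, worse by 1.
Next-best assignment: Car 85→Request R5, Car 31→Request R2, Car 27→Request R6, Car 63→Request R1, Car 91→Request R3, Car 44→Request R7 = $336.
Swapping Car 91↔Car 44 (Car 91→Request R7 $20, Car 44→Request R2 $12) loses 78.
Checked against all permutations: $337 is optimal.
Car 31's own top request is Request R7 ($65), but forcing Car 31→Request R7 and reassigning the rest optimally gives only $327 — worse by 10.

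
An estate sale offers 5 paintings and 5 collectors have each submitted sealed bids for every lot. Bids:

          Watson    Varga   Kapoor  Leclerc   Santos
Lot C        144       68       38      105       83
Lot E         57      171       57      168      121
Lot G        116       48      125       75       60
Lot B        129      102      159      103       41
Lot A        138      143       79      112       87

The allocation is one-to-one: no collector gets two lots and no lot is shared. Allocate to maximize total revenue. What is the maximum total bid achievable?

Maximum total: $674

This is the linear assignment problem.
Optimal: Watson→Lot C ($144), Varga→Lot A ($143), Kapoor→Lot B ($159), Leclerc→Lot E ($168), Santos→Lot G ($60) — total 144+143+159+168+60 = $674.
Max-entry greedy (repeatedly take the single best remaining cell) gives $646, worse by 28.
Next-best assignment: Watson→Lot G, Varga→Lot A, Kapoor→Lot B, Leclerc→Lot E, Santos→Lot C = $669.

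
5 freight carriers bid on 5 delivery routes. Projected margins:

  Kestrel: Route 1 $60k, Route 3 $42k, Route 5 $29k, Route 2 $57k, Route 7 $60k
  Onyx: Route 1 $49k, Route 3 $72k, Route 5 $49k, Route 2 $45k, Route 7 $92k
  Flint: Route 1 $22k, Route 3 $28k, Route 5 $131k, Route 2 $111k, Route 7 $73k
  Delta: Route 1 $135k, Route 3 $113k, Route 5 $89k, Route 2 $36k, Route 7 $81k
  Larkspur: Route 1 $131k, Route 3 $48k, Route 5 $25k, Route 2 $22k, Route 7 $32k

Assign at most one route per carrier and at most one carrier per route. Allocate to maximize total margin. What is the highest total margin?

This is a one-to-one assignment (maximum-weight bipartite matching).
Optimal: Kestrel→Route 2 ($57k), Onyx→Route 7 ($92k), Flint→Route 5 ($131k), Delta→Route 3 ($113k), Larkspur→Route 1 ($131k) — total 57+92+131+113+131 = $524k.
Max-entry greedy (repeatedly take the single best remaining cell) gives $463k, worse by 61.
Swapping Larkspur↔Onyx (Larkspur→Route 7 $32k, Onyx→Route 1 $49k) loses 142.
No other one-to-one assignment exceeds $524k.

Max total: $524k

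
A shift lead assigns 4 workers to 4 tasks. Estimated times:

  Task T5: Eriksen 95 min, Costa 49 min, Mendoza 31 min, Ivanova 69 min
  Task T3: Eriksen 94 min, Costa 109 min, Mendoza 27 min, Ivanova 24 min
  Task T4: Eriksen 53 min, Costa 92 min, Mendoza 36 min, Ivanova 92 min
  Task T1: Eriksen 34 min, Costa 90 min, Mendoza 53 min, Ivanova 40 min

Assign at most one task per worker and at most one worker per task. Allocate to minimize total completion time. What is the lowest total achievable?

Optimal: Eriksen→Task T1 (34 min), Costa→Task T5 (49 min), Mendoza→Task T4 (36 min), Ivanova→Task T3 (24 min) — total 34+49+36+24 = 143 min.
Column-greedy (each task in turn goes to its cheapest remaining worker) gives 198 min, worse by 55.
Next-best assignment: Eriksen→Task T4, Costa→Task T5, Mendoza→Task T3, Ivanova→Task T1 = 169 min.
Swapping Mendoza↔Ivanova (Mendoza→Task T3 27 min, Ivanova→Task T4 92 min) adds 59.

Min total: 143 min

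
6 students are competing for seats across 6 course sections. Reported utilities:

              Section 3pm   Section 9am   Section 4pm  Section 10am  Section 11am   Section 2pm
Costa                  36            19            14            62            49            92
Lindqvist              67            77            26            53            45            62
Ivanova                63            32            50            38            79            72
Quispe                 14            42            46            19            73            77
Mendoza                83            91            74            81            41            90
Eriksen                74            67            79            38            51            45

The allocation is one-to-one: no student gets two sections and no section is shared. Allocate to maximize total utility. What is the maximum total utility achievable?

Treat this as an assignment problem: match each student to one section.
Optimal: Costa→Section 2pm (92 points), Lindqvist→Section 9am (77 points), Ivanova→Section 3pm (63 points), Quispe→Section 11am (73 points), Mendoza→Section 10am (81 points), Eriksen→Section 4pm (79 points) — total 92+77+63+73+81+79 = 465 points.
Next-best assignment: Costa→Section 10am, Lindqvist→Section 9am, Ivanova→Section 11am, Quispe→Section 2pm, Mendoza→Section 3pm, Eriksen→Section 4pm = 457 points.
Every other assignment is strictly worse.

Maximum total: 465 points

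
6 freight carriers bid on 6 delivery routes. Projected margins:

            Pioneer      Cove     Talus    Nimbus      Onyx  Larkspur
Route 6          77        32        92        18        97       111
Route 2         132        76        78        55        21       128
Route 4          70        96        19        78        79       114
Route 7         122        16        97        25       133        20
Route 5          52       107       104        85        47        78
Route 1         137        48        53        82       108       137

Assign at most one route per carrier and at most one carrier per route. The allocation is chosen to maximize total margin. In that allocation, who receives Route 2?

Optimal: Pioneer→Route 2 ($132k), Cove→Route 5 ($107k), Talus→Route 6 ($92k), Nimbus→Route 4 ($78k), Onyx→Route 7 ($133k), Larkspur→Route 1 ($137k) — total 132+107+92+78+133+137 = $679k.
Row-greedy (each carrier in turn takes its best remaining route) gives $644k, worse by 35.
Next-best assignment: Pioneer→Route 2, Cove→Route 4, Talus→Route 6, Nimbus→Route 5, Onyx→Route 7, Larkspur→Route 1 = $675k.
Checked against all permutations: $679k is optimal.
Pioneer's own top route is Route 1 ($137k), but forcing Pioneer→Route 1 and reassigning the rest optimally gives only $675k — worse by 4.

Pioneer receives Route 2.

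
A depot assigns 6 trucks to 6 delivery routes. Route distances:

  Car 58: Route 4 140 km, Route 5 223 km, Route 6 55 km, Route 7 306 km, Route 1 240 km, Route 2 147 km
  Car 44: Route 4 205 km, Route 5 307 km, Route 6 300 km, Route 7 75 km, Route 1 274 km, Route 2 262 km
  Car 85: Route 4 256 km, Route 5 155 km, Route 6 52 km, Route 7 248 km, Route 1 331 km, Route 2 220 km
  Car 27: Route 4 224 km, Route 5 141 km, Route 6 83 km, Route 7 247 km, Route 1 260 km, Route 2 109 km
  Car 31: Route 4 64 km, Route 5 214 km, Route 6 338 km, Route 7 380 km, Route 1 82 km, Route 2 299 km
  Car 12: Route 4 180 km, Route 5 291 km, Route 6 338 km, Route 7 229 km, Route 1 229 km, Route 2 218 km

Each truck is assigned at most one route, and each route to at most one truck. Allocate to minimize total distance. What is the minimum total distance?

Min total: 656 km

Treat this as an assignment problem: match each truck to one route.
Optimal: Car 58→Route 6 (55 km), Car 44→Route 7 (75 km), Car 85→Route 5 (155 km), Car 27→Route 2 (109 km), Car 31→Route 1 (82 km), Car 12→Route 4 (180 km) — total 55+75+155+109+82+180 = 656 km.
Row-greedy (each truck in turn takes its cheapest remaining route) gives 687 km, worse by 31.
Checked against all permutations: 656 km is optimal.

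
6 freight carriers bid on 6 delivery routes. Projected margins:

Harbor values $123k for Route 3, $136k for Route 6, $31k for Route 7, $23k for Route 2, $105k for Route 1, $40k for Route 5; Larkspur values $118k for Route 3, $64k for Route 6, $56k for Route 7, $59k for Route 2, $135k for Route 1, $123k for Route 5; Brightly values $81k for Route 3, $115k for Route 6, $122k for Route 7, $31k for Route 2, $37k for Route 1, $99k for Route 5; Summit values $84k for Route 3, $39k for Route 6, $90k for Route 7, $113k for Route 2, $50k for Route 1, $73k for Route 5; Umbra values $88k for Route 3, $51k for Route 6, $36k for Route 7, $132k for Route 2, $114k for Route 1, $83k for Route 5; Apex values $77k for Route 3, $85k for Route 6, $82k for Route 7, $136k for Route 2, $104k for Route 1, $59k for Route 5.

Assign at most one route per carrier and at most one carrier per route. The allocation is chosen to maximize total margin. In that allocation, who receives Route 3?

Optimal: Harbor→Route 6 ($136k), Larkspur→Route 5 ($123k), Brightly→Route 7 ($122k), Summit→Route 3 ($84k), Umbra→Route 1 ($114k), Apex→Route 2 ($136k) — total 136+123+122+84+114+136 = $715k.
Max-entry greedy (repeatedly take the single best remaining cell) gives $690k, worse by 25.
Summit's own top route is Route 2 ($113k), but forcing Summit→Route 2 and reassigning the rest optimally gives only $686k — worse by 29.

Summit receives Route 3.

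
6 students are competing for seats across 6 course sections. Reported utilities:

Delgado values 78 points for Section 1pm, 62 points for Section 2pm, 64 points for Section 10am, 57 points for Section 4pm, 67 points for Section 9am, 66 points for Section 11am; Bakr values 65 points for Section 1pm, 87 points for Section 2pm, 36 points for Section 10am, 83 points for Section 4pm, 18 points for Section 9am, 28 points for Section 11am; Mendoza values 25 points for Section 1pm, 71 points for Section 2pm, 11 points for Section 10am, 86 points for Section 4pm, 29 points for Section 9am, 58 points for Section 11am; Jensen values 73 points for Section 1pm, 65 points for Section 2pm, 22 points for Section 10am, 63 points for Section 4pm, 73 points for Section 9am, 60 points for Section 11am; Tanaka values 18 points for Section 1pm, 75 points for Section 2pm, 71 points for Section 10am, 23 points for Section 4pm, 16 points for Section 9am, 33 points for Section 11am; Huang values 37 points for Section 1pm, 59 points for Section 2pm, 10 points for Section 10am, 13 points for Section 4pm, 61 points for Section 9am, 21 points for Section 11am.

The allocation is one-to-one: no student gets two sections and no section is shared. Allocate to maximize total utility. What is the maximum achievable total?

This is the linear assignment problem.
Optimal: Delgado→Section 11am (66 points), Bakr→Section 2pm (87 points), Mendoza→Section 4pm (86 points), Jensen→Section 1pm (73 points), Tanaka→Section 10am (71 points), Huang→Section 9am (61 points) — total 66+87+86+73+71+61 = 444 points.
Row-greedy (each student in turn takes its best remaining section) gives 416 points, worse by 28.
Swapping Jensen↔Delgado (Jensen→Section 11am 60 points, Delgado→Section 1pm 78 points) loses 1.

Maximum total: 444 points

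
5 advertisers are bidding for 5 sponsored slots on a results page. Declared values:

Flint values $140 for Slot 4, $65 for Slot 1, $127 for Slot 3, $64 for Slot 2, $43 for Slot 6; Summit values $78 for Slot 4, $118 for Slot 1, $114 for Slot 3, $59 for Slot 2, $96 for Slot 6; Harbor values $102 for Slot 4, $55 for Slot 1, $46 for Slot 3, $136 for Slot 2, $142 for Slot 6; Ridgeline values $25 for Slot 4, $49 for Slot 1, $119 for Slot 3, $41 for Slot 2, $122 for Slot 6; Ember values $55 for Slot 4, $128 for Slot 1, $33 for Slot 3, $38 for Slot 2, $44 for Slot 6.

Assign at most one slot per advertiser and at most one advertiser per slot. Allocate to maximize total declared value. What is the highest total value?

Maximum total: $640

Treat this as an assignment problem: match each advertiser to one slot.
Optimal: Flint→Slot 4 ($140), Summit→Slot 3 ($114), Harbor→Slot 2 ($136), Ridgeline→Slot 6 ($122), Ember→Slot 1 ($128) — total 140+114+136+122+128 = $640.
Column-greedy (each slot in turn goes to its best remaining advertiser) gives $619, worse by 21.
Every other assignment is strictly worse.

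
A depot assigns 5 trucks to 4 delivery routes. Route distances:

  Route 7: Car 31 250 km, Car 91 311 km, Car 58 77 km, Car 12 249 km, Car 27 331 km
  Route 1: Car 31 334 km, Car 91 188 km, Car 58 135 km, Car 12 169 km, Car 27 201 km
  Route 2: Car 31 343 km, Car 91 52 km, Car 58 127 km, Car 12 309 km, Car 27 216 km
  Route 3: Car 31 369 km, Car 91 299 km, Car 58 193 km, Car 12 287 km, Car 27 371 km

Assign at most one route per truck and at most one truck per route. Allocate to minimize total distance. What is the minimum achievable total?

Min total: 617 km

Treat this as an assignment problem: match each truck to one route.
Optimal: Car 58→Route 7 (77 km), Car 27→Route 1 (201 km), Car 91→Route 2 (52 km), Car 12→Route 3 (287 km) — total 77+201+52+287 = 617 km.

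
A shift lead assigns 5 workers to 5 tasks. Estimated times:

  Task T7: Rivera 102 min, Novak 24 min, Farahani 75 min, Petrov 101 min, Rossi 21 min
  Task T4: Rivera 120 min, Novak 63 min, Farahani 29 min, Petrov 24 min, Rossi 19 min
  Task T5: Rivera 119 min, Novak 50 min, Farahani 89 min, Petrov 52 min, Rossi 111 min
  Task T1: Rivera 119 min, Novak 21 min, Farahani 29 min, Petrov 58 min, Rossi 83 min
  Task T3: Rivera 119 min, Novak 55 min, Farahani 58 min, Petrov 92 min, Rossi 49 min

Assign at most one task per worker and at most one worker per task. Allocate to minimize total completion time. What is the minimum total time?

Min total: 242 min

Optimal: Rivera→Task T3 (119 min), Novak→Task T1 (21 min), Farahani→Task T4 (29 min), Petrov→Task T5 (52 min), Rossi→Task T7 (21 min) — total 119+21+29+52+21 = 242 min.
Row-greedy (each worker in turn takes its cheapest remaining task) gives 253 min, worse by 11.
Swapping Petrov↔Rossi (Petrov→Task T7 101 min, Rossi→Task T5 111 min) adds 139.
No other one-to-one assignment undercuts 242 min.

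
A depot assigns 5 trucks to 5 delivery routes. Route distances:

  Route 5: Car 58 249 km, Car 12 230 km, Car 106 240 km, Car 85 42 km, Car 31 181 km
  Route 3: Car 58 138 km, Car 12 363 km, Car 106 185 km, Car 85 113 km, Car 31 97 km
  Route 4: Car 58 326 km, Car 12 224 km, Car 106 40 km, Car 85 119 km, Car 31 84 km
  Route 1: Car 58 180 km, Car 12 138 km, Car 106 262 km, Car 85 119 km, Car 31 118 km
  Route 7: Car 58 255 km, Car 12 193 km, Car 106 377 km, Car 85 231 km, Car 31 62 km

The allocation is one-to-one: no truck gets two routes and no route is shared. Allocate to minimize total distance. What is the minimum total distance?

Minimum total: 420 km

This is the linear assignment problem.
Optimal: Car 58→Route 3 (138 km), Car 12→Route 1 (138 km), Car 106→Route 4 (40 km), Car 85→Route 5 (42 km), Car 31→Route 7 (62 km) — total 138+138+40+42+62 = 420 km.
Next-best assignment: Car 58→Route 3, Car 12→Route 7, Car 106→Route 4, Car 85→Route 5, Car 31→Route 1 = 531 km.
Swapping Car 31↔Car 12 (Car 31→Route 1 118 km, Car 12→Route 7 193 km) adds 111.
No other one-to-one assignment undercuts 420 km.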